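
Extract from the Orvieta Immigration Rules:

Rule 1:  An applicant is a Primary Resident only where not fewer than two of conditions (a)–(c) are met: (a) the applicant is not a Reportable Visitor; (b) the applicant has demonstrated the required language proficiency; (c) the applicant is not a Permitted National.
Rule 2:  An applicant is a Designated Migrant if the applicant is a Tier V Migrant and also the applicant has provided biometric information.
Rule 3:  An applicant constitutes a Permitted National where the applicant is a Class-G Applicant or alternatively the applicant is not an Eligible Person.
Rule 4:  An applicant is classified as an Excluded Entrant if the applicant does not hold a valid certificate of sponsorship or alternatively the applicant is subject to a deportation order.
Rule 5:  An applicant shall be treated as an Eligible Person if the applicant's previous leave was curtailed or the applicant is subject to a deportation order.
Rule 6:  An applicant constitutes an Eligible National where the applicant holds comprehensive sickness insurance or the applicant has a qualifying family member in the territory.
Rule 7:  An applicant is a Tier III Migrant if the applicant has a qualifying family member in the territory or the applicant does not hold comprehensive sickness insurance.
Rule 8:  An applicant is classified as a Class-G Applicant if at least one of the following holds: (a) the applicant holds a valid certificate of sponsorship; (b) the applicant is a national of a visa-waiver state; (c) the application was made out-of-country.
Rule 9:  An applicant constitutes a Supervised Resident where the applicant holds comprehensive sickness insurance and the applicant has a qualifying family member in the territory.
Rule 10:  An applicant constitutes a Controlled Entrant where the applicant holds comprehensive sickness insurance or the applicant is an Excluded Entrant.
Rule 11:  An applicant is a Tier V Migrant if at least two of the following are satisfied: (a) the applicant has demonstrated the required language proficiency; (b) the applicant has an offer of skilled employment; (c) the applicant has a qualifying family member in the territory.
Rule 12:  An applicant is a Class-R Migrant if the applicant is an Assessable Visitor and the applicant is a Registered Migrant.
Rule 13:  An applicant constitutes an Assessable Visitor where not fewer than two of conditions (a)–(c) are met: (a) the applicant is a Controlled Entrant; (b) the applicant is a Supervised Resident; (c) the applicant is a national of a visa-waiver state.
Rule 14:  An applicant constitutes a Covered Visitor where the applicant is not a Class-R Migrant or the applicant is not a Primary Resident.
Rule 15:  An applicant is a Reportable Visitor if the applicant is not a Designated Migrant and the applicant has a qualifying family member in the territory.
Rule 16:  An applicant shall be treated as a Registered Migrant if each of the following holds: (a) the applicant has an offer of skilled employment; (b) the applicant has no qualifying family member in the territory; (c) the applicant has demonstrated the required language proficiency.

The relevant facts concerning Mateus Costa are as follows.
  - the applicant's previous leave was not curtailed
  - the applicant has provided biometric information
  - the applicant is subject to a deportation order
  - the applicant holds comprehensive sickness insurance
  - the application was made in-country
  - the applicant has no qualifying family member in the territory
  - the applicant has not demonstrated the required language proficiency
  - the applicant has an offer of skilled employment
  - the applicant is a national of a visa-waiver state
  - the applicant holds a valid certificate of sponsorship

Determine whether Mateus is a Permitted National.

rule 8 — Class-G Applicant: [the applicant holds a valid certificate of sponsorship? yes] OR [the applicant is a national of a visa-waiver state? yes] OR [the application was made out-of-country? no] → satisfied.
rule 5 — Eligible Person: [the applicant's previous leave was curtailed? no] OR [the applicant is subject to a deportation order? yes] → satisfied.
rule 3 — Permitted National: [Class-G Applicant (rule 8)? yes] OR [not an Eligible Person (rule 5)? no] → satisfied.

Yes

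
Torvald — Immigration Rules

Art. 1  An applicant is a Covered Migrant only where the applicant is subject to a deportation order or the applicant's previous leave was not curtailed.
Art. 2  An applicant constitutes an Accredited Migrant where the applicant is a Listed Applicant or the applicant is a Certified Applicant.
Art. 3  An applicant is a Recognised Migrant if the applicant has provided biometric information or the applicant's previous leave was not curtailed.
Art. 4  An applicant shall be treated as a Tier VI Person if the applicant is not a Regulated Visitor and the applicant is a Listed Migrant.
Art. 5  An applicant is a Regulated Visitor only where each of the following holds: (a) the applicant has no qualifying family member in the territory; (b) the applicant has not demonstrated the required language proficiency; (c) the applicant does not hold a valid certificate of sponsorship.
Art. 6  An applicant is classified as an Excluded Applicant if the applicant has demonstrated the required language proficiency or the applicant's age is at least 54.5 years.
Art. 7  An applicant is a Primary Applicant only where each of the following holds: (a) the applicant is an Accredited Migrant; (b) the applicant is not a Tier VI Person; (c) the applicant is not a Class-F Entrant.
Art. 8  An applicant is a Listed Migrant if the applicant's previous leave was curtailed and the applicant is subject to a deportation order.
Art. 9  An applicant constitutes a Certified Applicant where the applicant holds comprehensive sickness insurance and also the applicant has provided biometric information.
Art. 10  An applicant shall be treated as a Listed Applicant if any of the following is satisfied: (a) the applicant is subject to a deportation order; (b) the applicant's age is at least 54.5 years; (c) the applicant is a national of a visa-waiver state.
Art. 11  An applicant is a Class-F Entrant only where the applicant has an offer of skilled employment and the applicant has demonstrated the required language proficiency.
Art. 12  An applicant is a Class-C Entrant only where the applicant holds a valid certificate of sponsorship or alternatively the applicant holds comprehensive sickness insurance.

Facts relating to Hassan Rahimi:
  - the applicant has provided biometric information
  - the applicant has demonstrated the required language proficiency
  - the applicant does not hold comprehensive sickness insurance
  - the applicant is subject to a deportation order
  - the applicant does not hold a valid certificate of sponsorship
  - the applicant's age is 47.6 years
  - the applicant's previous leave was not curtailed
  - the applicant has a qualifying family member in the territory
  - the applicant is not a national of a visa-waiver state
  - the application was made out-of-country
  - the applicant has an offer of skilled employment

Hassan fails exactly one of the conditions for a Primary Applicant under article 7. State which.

article 10 — Listed Applicant: [the applicant is subject to a deportation order? yes] OR [applicant's age: 47.6 years ≥ 54.5 years? no] OR [the applicant is a national of a visa-waiver state? no] → satisfied.
article 9 — Certified Applicant: [the applicant holds comprehensive sickness insurance? no] AND [the applicant has provided biometric information? yes] → not satisfied.
article 2 — Accredited Migrant: [Listed Applicant (article 10)? yes] OR [Certified Applicant (article 9)? no] → satisfied.
article 5 — Regulated Visitor: [the applicant has no qualifying family member in the territory? no] AND [the applicant has not demonstrated the required language proficiency? no] AND [the applicant does not hold a valid certificate of sponsorship? yes] → not satisfied.
article 8 — Listed Migrant: [the applicant's previous leave was curtailed? no] AND [the applicant is subject to a deportation order? yes] → not satisfied.
article 4 — Tier VI Person: [not a Regulated Visitor (article 5)? yes] AND [Listed Migrant (article 8)? no] → not satisfied.
article 11 — Class-F Entrant: [the applicant has an offer of skilled employment? yes] AND [the applicant has demonstrated the required language proficiency? yes] → satisfied.
article 7 — Primary Applicant: [Accredited Migrant (article 2)? yes] AND [not a Tier VI Person (article 4)? yes] AND [not a Class-F Entrant (article 11)? no] → not satisfied.

Class-F Entrant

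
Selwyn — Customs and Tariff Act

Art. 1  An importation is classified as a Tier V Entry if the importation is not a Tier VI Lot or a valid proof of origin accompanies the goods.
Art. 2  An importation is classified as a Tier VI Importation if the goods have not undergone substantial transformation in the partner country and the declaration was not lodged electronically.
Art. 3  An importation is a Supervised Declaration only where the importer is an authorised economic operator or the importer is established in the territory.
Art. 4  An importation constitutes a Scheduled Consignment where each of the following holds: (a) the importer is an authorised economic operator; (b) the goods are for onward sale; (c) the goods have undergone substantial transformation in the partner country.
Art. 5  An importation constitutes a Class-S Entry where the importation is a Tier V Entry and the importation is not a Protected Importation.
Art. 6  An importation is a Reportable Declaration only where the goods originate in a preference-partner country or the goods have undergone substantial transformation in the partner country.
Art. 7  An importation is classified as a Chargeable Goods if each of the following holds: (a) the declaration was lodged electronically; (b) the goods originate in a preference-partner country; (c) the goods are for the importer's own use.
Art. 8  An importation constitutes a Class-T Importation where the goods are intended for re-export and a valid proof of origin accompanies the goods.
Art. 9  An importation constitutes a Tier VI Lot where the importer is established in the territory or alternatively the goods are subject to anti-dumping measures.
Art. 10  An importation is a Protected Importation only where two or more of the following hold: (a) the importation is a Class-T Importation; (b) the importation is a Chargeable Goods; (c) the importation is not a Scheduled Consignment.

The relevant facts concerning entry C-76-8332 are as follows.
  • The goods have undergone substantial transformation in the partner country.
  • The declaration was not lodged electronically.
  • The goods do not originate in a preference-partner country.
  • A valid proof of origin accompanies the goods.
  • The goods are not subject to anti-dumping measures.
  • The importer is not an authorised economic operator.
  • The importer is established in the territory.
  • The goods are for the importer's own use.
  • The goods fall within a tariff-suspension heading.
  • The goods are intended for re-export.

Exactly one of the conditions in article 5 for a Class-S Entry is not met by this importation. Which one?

article 9 — Tier VI Lot: [the importer is established in the territory? yes] OR [the goods are subject to anti-dumping measures? no] → satisfied.
article 1 — Tier V Entry: [not a Tier VI Lot (article 9)? no] OR [a valid proof of origin accompanies the goods? yes] → satisfied.
article 8 — Class-T Importation: [the goods are intended for re-export? yes] AND [a valid proof of origin accompanies the goods? yes] → satisfied.
article 7 — Chargeable Goods: [the declaration was lodged electronically? no] AND [the goods originate in a preference-partner country? no] AND [the goods are for the importer's own use? yes] → not satisfied.
article 4 — Scheduled Consignment: [the importer is an authorised economic operator? no] AND [the goods are for onward sale? no] AND [the goods have undergone substantial transformation in the partner country? yes] → not satisfied.
article 10 — Protected Importation: Class-T Importation (article 8)? yes; Chargeable Goods (article 7)? no; not a Scheduled Consignment (article 4)? yes — 2 of 3 hold (need ≥2) → satisfied.
article 5 — Class-S Entry: [Tier V Entry (article 1)? yes] AND [not a Protected Importation (article 10)? no] → not satisfied.

Protected Importation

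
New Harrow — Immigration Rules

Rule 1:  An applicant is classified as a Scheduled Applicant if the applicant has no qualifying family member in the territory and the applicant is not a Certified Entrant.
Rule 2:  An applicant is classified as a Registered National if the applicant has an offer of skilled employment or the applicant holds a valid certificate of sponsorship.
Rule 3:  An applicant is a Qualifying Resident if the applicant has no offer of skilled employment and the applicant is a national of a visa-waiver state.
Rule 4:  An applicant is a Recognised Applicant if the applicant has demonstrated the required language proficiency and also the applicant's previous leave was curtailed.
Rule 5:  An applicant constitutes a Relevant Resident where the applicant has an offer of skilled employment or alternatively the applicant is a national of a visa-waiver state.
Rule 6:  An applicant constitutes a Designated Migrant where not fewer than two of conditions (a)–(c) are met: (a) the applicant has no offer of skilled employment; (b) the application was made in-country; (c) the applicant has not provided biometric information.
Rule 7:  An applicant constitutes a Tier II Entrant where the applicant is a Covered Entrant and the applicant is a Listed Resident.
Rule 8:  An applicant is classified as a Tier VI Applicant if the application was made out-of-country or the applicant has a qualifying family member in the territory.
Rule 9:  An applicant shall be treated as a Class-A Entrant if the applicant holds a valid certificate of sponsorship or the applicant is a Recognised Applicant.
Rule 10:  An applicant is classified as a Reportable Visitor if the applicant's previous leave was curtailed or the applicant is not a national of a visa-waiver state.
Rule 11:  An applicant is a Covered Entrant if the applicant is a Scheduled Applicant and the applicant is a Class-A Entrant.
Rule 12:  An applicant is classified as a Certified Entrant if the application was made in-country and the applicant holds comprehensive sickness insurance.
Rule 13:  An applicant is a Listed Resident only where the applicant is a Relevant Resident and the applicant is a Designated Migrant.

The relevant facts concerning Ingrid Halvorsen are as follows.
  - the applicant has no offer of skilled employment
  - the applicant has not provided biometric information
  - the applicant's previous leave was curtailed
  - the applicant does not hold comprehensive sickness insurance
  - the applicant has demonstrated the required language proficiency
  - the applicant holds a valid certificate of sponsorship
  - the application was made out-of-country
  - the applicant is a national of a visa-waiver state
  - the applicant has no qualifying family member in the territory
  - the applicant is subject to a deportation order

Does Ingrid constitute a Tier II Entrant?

Yes

rule 12 — Certified Entrant: [the application was made in-country? no] AND [the applicant holds comprehensive sickness insurance? no] → not satisfied.
rule 1 — Scheduled Applicant: [the applicant has no qualifying family member in the territory? yes] AND [not a Certified Entrant (rule 12)? yes] → satisfied.
rule 4 — Recognised Applicant: [the applicant has demonstrated the required language proficiency? yes] AND [the applicant's previous leave was curtailed? yes] → satisfied.
rule 9 — Class-A Entrant: [the applicant holds a valid certificate of sponsorship? yes] OR [Recognised Applicant (rule 4)? yes] → satisfied.
rule 11 — Covered Entrant: [Scheduled Applicant (rule 1)? yes] AND [Class-A Entrant (rule 9)? yes] → satisfied.
rule 5 — Relevant Resident: [the applicant has an offer of skilled employment? no] OR [the applicant is a national of a visa-waiver state? yes] → satisfied.
rule 6 — Designated Migrant: the applicant has no offer of skilled employment? yes; the application was made in-country? no; the applicant has not provided biometric information? yes — 2 of 3 hold (need ≥2) → satisfied.
rule 13 — Listed Resident: [Relevant Resident (rule 5)? yes] AND [Designated Migrant (rule 6)? yes] → satisfied.
rule 7 — Tier II Entrant: [Covered Entrant (rule 11)? yes] AND [Listed Resident (rule 13)? yes] → satisfied.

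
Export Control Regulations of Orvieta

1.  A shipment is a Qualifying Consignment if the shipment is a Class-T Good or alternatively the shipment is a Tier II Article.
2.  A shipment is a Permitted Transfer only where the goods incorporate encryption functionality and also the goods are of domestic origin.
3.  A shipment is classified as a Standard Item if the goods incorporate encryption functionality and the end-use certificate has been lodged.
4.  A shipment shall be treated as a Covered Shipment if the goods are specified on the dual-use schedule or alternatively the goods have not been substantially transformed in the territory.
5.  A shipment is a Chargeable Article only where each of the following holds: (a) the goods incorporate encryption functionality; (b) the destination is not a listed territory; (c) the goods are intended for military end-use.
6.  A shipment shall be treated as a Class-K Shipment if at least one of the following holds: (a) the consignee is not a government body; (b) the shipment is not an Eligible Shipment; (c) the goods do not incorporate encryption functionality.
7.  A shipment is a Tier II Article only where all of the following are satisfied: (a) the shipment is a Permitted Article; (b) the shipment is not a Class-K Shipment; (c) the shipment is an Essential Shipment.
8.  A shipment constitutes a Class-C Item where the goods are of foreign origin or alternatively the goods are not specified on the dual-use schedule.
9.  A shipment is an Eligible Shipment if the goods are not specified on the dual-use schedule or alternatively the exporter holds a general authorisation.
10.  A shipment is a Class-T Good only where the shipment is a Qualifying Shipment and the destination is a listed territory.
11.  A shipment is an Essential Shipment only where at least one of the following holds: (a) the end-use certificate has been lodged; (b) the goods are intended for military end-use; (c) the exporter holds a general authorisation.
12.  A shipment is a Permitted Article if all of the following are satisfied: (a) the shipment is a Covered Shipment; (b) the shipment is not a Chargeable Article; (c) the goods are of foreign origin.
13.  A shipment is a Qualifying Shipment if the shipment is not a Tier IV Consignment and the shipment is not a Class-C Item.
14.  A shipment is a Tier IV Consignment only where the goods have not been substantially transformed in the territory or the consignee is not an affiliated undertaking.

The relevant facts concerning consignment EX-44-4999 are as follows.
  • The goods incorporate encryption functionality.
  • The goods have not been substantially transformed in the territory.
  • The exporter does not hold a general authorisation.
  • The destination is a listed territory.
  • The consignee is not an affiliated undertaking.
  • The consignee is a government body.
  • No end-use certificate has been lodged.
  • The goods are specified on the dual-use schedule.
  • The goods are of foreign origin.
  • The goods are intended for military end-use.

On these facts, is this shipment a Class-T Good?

No

Under paragraph 14: the goods have not been substantially transformed in the territory? yes; or the consignee is not an affiliated undertaking? yes. So the shipment is a Tier IV Consignment.
Under paragraph 8: the goods are of foreign origin? yes; or the goods are not specified on the dual-use schedule? no. So the shipment is a Class-C Item.
Under paragraph 13: not a Tier IV Consignment (paragraph 14)? no; and not a Class-C Item (paragraph 8)? no. So the shipment is not a Qualifying Shipment.
Under paragraph 10: Qualifying Shipment (paragraph 13)? no; and the destination is a listed territory? yes. So the shipment is not a Class-T Good.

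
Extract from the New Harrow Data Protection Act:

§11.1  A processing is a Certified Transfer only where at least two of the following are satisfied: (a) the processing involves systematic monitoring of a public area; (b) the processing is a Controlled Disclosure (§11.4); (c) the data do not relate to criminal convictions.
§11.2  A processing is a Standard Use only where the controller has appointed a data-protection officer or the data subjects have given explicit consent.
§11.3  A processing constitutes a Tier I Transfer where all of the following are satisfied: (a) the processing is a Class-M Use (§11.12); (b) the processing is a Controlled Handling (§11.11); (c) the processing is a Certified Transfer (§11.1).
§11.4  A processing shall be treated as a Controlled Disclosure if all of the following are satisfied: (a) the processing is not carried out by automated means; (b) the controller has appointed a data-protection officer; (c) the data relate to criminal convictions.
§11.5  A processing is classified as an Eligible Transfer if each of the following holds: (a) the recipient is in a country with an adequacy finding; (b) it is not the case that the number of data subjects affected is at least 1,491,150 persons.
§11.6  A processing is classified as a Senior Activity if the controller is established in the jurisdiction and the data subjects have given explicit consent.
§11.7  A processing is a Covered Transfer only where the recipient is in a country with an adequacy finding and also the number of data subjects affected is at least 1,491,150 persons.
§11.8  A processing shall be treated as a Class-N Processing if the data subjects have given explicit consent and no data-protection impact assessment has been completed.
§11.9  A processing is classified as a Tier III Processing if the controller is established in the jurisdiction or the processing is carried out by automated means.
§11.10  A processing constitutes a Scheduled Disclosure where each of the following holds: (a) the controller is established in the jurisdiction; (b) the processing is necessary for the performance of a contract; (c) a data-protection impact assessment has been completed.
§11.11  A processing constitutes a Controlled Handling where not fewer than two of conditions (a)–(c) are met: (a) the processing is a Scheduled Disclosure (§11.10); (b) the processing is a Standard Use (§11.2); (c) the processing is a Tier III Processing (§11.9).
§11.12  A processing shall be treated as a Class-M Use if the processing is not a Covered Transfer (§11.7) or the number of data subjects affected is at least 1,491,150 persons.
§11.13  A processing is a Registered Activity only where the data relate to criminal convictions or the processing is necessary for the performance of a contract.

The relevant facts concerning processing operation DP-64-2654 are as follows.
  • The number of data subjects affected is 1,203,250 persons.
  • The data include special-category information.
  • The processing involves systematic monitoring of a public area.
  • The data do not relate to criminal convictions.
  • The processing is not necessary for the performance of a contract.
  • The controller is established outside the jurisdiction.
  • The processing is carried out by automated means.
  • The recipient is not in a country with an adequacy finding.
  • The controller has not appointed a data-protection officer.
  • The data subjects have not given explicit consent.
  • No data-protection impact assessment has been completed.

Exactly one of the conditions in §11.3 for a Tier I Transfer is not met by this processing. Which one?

§11.7 — Covered Transfer: [the recipient is in a country with an adequacy finding? no] AND [number of data subjects affected: 1,203,250 persons ≥ 1,491,150 persons? no] → not satisfied.
§11.12 — Class-M Use: [not a Covered Transfer (§11.7)? yes] OR [number of data subjects affected: 1,203,250 persons ≥ 1,491,150 persons? no] → satisfied.
§11.10 — Scheduled Disclosure: [the controller is established in the jurisdiction? no] AND [the processing is necessary for the performance of a contract? no] AND [a data-protection impact assessment has been completed? no] → not satisfied.
§11.2 — Standard Use: [the controller has appointed a data-protection officer? no] OR [the data subjects have given explicit consent? no] → not satisfied.
§11.9 — Tier III Processing: [the controller is established in the jurisdiction? no] OR [the processing is carried out by automated means? yes] → satisfied.
§11.11 — Controlled Handling: Scheduled Disclosure (§11.10)? no; Standard Use (§11.2)? no; Tier III Processing (§11.9)? yes — 1 of 3 hold (need ≥2) → not satisfied.
§11.4 — Controlled Disclosure: [the processing is not carried out by automated means? no] AND [the controller has appointed a data-protection officer? no] AND [the data relate to criminal convictions? no] → not satisfied.
§11.1 — Certified Transfer: the processing involves systematic monitoring of a public area? yes; Controlled Disclosure (§11.4)? no; the data do not relate to criminal convictions? yes — 2 of 3 hold (need ≥2) → satisfied.
§11.3 — Tier I Transfer: [Class-M Use (§11.12)? yes] AND [Controlled Handling (§11.11)? no] AND [Certified Transfer (§11.1)? yes] → not satisfied.

Controlled Handling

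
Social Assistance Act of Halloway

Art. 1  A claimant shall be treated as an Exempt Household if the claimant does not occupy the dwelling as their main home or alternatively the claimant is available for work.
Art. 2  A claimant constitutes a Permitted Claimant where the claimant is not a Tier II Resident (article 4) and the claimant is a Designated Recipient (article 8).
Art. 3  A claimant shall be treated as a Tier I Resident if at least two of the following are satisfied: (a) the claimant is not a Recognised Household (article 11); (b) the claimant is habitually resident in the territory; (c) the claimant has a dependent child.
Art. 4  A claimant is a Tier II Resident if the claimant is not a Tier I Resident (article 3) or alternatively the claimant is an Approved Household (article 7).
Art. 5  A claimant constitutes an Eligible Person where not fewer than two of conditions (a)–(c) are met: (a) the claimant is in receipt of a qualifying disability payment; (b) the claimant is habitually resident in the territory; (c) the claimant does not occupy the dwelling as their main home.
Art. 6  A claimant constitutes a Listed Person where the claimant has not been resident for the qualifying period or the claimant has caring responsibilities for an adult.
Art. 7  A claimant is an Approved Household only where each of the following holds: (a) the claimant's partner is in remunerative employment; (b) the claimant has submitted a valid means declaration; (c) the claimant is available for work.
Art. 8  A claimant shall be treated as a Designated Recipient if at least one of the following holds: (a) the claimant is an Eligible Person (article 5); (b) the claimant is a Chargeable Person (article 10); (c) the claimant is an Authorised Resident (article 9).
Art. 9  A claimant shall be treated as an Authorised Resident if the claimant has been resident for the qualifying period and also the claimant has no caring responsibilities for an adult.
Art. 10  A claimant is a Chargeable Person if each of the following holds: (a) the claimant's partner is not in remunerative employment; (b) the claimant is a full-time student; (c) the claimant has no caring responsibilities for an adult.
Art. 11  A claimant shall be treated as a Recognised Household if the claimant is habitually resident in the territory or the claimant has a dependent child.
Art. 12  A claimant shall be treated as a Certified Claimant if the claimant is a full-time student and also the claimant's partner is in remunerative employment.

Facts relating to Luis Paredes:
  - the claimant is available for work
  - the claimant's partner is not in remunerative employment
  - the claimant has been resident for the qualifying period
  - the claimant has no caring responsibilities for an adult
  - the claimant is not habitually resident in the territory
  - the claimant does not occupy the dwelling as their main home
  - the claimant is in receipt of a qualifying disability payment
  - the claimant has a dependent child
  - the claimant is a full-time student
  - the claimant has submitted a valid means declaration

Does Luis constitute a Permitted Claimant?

article 11 — Recognised Household: [the claimant is habitually resident in the territory? no] OR [the claimant has a dependent child? yes] → satisfied.
article 3 — Tier I Resident: not a Recognised Household (article 11)? no; the claimant is habitually resident in the territory? no; the claimant has a dependent child? yes — 1 of 3 hold (need ≥2) → not satisfied.
article 7 — Approved Household: [the claimant's partner is in remunerative employment? no] AND [the claimant has submitted a valid means declaration? yes] AND [the claimant is available for work? yes] → not satisfied.
article 4 — Tier II Resident: [not a Tier I Resident (article 3)? yes] OR [Approved Household (article 7)? no] → satisfied.
article 5 — Eligible Person: the claimant is in receipt of a qualifying disability payment? yes; the claimant is habitually resident in the territory? no; the claimant does not occupy the dwelling as their main home? yes — 2 of 3 hold (need ≥2) → satisfied.
article 10 — Chargeable Person: [the claimant's partner is not in remunerative employment? yes] AND [the claimant is a full-time student? yes] AND [the claimant has no caring responsibilities for an adult? yes] → satisfied.
article 9 — Authorised Resident: [the claimant has been resident for the qualifying period? yes] AND [the claimant has no caring responsibilities for an adult? yes] → satisfied.
article 8 — Designated Recipient: [Eligible Person (article 5)? yes] OR [Chargeable Person (article 10)? yes] OR [Authorised Resident (article 9)? yes] → satisfied.
article 2 — Permitted Claimant: [not a Tier II Resident (article 4)? no] AND [Designated Recipient (article 8)? yes] → not satisfied.

No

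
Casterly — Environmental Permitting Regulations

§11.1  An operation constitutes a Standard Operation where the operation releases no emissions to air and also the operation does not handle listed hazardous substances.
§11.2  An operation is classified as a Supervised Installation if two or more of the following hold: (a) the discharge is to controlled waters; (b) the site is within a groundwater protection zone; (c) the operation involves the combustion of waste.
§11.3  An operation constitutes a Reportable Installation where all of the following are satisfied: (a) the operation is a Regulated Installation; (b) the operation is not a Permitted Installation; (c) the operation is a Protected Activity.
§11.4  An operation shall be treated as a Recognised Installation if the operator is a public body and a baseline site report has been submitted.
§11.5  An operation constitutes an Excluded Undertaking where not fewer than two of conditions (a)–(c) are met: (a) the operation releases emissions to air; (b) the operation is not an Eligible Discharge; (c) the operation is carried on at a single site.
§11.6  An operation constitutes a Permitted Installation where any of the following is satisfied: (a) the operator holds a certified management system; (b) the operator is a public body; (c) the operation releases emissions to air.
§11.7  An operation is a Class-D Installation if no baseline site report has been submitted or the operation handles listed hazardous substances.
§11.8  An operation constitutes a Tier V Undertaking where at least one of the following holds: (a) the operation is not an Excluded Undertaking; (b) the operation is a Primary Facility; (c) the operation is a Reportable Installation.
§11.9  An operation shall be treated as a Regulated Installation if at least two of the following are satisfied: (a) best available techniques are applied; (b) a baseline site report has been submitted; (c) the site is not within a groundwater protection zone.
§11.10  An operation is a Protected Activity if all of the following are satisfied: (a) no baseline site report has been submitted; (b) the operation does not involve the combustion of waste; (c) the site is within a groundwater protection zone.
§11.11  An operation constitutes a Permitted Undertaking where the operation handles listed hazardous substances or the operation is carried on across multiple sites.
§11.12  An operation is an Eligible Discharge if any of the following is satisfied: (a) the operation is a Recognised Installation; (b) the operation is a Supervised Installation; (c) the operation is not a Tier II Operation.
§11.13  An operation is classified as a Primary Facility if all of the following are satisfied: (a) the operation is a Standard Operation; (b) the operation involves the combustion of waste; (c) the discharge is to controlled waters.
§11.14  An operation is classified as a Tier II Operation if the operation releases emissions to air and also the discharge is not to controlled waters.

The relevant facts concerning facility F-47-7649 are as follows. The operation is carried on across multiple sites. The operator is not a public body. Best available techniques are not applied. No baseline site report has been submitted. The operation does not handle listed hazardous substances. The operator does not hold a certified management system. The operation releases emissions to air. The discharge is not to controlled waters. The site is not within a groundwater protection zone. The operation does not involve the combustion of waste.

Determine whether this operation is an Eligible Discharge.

§11.4 — Recognised Installation: [the operator is a public body? no] AND [a baseline site report has been submitted? no] → not satisfied.
§11.2 — Supervised Installation: the discharge is to controlled waters? no; the site is within a groundwater protection zone? no; the operation involves the combustion of waste? no — 0 of 3 hold (need ≥2) → not satisfied.
§11.14 — Tier II Operation: [the operation releases emissions to air? yes] AND [the discharge is not to controlled waters? yes] → satisfied.
§11.12 — Eligible Discharge: [Recognised Installation (§11.4)? no] OR [Supervised Installation (§11.2)? no] OR [not a Tier II Operation (§11.14)? no] → not satisfied.

No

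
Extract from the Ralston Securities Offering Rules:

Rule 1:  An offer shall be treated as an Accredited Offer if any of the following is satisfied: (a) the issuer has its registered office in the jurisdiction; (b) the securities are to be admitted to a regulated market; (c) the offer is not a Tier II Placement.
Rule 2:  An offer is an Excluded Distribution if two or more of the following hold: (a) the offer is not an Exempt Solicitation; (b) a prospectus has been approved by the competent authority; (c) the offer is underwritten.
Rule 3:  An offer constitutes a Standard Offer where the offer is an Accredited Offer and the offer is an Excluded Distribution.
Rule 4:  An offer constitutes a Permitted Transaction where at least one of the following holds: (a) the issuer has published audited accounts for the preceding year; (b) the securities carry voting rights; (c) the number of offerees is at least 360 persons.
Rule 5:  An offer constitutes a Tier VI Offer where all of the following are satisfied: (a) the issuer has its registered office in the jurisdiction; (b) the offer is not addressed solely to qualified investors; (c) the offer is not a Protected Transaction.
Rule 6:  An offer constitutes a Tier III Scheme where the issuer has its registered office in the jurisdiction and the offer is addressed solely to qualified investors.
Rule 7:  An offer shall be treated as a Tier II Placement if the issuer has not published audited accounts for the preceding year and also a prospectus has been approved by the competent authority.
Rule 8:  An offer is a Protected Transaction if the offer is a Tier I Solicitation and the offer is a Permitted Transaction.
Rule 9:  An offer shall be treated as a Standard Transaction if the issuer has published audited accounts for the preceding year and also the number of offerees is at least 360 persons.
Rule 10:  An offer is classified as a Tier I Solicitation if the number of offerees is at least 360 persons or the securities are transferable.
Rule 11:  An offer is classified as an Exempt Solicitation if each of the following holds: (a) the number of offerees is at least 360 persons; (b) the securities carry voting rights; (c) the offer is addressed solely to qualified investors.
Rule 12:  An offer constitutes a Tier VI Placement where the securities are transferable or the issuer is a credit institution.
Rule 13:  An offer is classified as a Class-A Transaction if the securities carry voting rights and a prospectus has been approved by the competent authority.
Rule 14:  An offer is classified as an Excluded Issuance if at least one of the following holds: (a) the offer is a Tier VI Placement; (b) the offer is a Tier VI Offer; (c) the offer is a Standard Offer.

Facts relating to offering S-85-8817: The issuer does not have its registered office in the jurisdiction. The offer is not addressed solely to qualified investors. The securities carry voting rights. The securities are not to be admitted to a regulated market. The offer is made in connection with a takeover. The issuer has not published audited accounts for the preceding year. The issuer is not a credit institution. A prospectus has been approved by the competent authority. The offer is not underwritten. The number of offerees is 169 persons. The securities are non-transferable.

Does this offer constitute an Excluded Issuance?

rule 12 — Tier VI Placement: [the securities are transferable? no] OR [the issuer is a credit institution? no] → not satisfied.
rule 10 — Tier I Solicitation: [number of offerees: 169 persons ≥ 360 persons? no] OR [the securities are transferable? no] → not satisfied.
rule 4 — Permitted Transaction: [the issuer has published audited accounts for the preceding year? no] OR [the securities carry voting rights? yes] OR [number of offerees: 169 persons ≥ 360 persons? no] → satisfied.
rule 8 — Protected Transaction: [Tier I Solicitation (rule 10)? no] AND [Permitted Transaction (rule 4)? yes] → not satisfied.
rule 5 — Tier VI Offer: [the issuer has its registered office in the jurisdiction? no] AND [the offer is not addressed solely to qualified investors? yes] AND [not a Protected Transaction (rule 8)? yes] → not satisfied.
rule 7 — Tier II Placement: [the issuer has not published audited accounts for the preceding year? yes] AND [a prospectus has been approved by the competent authority? yes] → satisfied.
rule 1 — Accredited Offer: [the issuer has its registered office in the jurisdiction? no] OR [the securities are to be admitted to a regulated market? no] OR [not a Tier II Placement (rule 7)? no] → not satisfied.
rule 11 — Exempt Solicitation: [number of offerees: 169 persons ≥ 360 persons? no] AND [the securities carry voting rights? yes] AND [the offer is addressed solely to qualified investors? no] → not satisfied.
rule 2 — Excluded Distribution: not an Exempt Solicitation (rule 11)? yes; a prospectus has been approved by the competent authority? yes; the offer is underwritten? no — 2 of 3 hold (need ≥2) → satisfied.
rule 3 — Standard Offer: [Accredited Offer (rule 1)? no] AND [Excluded Distribution (rule 2)? yes] → not satisfied.
rule 14 — Excluded Issuance: [Tier VI Placement (rule 12)? no] OR [Tier VI Offer (rule 5)? no] OR [Standard Offer (rule 3)? no] → not satisfied.

No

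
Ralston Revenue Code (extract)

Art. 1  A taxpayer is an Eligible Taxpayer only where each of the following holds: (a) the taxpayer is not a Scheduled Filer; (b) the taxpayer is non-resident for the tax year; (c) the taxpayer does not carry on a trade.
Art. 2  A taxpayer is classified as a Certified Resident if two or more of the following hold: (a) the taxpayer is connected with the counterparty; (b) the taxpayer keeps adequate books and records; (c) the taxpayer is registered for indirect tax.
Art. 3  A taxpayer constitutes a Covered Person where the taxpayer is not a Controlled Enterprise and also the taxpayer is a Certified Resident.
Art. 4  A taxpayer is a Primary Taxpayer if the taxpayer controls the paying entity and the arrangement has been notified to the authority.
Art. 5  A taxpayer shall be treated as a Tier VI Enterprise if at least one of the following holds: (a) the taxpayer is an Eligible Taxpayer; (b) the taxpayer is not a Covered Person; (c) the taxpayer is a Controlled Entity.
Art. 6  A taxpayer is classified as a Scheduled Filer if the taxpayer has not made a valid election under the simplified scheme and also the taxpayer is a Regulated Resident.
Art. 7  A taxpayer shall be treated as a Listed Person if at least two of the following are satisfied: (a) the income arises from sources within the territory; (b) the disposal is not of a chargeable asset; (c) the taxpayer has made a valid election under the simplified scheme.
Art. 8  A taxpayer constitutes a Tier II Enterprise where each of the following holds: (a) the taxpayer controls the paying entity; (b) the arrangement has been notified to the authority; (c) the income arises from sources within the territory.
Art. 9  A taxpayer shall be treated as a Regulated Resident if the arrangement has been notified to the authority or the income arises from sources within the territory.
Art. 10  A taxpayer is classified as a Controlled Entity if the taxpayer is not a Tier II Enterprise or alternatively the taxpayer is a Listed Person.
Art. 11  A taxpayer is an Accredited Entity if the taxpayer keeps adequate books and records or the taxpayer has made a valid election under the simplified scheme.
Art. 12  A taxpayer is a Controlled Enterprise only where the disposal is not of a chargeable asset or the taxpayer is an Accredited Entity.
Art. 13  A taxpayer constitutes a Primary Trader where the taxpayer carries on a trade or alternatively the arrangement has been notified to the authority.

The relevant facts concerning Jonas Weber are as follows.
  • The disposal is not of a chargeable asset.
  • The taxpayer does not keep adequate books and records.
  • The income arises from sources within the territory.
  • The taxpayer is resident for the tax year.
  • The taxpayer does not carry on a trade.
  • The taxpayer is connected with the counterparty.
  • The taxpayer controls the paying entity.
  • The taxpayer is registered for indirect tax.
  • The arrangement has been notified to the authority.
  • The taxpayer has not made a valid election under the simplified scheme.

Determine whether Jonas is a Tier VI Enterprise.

Yes

article 9 — Regulated Resident: [the arrangement has been notified to the authority? yes] OR [the income arises from sources within the territory? yes] → satisfied.
article 6 — Scheduled Filer: [the taxpayer has not made a valid election under the simplified scheme? yes] AND [Regulated Resident (article 9)? yes] → satisfied.
article 1 — Eligible Taxpayer: [not a Scheduled Filer (article 6)? no] AND [the taxpayer is non-resident for the tax year? no] AND [the taxpayer does not carry on a trade? yes] → not satisfied.
article 11 — Accredited Entity: [the taxpayer keeps adequate books and records? no] OR [the taxpayer has made a valid election under the simplified scheme? no] → not satisfied.
article 12 — Controlled Enterprise: [the disposal is not of a chargeable asset? yes] OR [Accredited Entity (article 11)? no] → satisfied.
article 2 — Certified Resident: the taxpayer is connected with the counterparty? yes; the taxpayer keeps adequate books and records? no; the taxpayer is registered for indirect tax? yes — 2 of 3 hold (need ≥2) → satisfied.
article 3 — Covered Person: [not a Controlled Enterprise (article 12)? no] AND [Certified Resident (article 2)? yes] → not satisfied.
article 8 — Tier II Enterprise: [the taxpayer controls the paying entity? yes] AND [the arrangement has been notified to the authority? yes] AND [the income arises from sources within the territory? yes] → satisfied.
article 7 — Listed Person: the income arises from sources within the territory? yes; the disposal is not of a chargeable asset? yes; the taxpayer has made a valid election under the simplified scheme? no — 2 of 3 hold (need ≥2) → satisfied.
article 10 — Controlled Entity: [not a Tier II Enterprise (article 8)? no] OR [Listed Person (article 7)? yes] → satisfied.
article 5 — Tier VI Enterprise: [Eligible Taxpayer (article 1)? no] OR [not a Covered Person (article 3)? yes] OR [Controlled Entity (article 10)? yes] → satisfied.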